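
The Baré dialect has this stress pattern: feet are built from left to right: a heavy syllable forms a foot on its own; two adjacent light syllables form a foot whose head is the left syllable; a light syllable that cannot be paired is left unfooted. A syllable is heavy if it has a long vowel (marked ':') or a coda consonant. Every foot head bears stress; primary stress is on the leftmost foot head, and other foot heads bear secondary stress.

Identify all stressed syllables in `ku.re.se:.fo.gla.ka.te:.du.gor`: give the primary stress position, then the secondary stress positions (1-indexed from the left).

Weights: 1 ku L, 2 re L, 3 se: H, 4 fo L, 5 gla L, 6 ka L, 7 te: H, 8 du L, 9 gor H.
Parse left to right (heavy = foot alone; LL = one foot; stranded L unfooted): (ˈku.re) (ˈse:) (ˈfo.gla) ka (ˈte:) du (ˈgor).
Foot heads: 1, 3, 4, 7, 9.
Primary stress on the leftmost head = syllable 1.
Secondary stress on 3, 4, 7, 9: ˈku.re.ˌse:.ˌfo.gla.ka.ˌte:.du.ˌgor.

primary 1, secondary 3, 4, 7, 9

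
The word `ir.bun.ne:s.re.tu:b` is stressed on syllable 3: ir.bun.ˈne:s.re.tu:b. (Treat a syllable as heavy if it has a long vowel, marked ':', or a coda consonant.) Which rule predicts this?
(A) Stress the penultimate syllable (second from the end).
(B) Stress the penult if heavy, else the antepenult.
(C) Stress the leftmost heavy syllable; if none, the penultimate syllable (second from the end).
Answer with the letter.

B

Rule A → syllable 4 (observed: 3).
Rule B → syllable 3 ✓.
Rule C → syllable 1 (observed: 3).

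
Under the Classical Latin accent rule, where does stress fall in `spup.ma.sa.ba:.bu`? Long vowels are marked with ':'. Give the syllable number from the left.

4

Classical Latin: stress the penult if heavy (long vowel or closed), else the antepenult.
Weights: 3 sa L, 4 ba: H, 5 bu L.
The penult (syllable 4, ba:) is heavy, so it takes stress.
Stress on syllable 4: spup.ma.sa.ˈba:.bu.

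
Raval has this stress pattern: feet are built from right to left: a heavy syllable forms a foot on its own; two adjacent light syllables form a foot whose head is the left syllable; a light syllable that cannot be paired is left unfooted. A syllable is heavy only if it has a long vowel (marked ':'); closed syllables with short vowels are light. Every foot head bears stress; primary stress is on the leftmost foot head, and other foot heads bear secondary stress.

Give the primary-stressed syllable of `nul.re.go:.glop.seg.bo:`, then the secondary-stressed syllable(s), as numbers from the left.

primary 1, secondary 3, 4, 6

Weights: 1 nul L, 2 re L, 3 go: H, 4 glop L, 5 seg L, 6 bo: H.
Parse right to left (heavy = foot alone; LL = one foot; stranded L unfooted): (ˈnul.re) (ˈgo:) (ˈglop.seg) (ˈbo:).
Foot heads: 1, 3, 4, 6.
Primary stress on the leftmost head = syllable 1.
Secondary stress on 3, 4, 6: ˈnul.re.ˌgo:.ˌglop.seg.ˌbo:.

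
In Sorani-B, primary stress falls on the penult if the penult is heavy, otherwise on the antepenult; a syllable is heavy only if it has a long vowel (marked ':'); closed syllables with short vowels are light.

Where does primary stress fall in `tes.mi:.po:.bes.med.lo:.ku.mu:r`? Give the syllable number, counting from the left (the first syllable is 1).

6

Weights: 6 lo: H, 7 ku L, 8 mu:r H.
The penult (syllable 7, ku) is light, so stress falls on the antepenult (syllable 6, lo:).
Primary stress: syllable 6 → tes.mi:.po:.bes.med.ˈlo:.ku.mu:r.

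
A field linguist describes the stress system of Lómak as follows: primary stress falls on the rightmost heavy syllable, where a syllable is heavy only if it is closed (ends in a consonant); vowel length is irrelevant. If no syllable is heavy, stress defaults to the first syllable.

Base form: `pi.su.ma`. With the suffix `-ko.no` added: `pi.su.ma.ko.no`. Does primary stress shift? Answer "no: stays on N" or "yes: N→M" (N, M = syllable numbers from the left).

Base `pi.su.ma` (3 syllables):
  Weights: 1 pi L, 2 su L, 3 ma L.
  No heavy syllable in the domain; default to the first syllable = syllable 1.
  → primary stress on syllable 1.
Suffixed `pi.su.ma.ko.no` (5 syllables):
  Weights: 1 pi L, 2 su L, 3 ma L, 4 ko L, 5 no L.
  No heavy syllable in the domain; default to the first syllable = syllable 1.
  → primary stress on syllable 1.

no: stays on 1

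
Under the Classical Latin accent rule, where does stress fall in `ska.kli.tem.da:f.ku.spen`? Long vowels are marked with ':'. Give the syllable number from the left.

Classical Latin: stress the penult if heavy (long vowel or closed), else the antepenult.
Weights: 4 da:f H, 5 ku L, 6 spen H.
The penult (syllable 5, ku) is light, so stress falls on the antepenult (syllable 4, da:f).
Stress on syllable 4: ska.kli.tem.ˈda:f.ku.spen.

4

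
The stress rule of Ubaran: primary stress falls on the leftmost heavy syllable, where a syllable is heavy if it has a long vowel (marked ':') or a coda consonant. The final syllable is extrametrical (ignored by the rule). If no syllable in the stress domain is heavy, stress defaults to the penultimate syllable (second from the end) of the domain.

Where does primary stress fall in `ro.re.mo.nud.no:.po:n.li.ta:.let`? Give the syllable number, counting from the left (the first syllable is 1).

The final syllable (9, let) is extrametrical; the stress domain is syllables 1–8.
Weights: 1 ro L, 2 re L, 3 mo L, 4 nud H, 5 no: H, 6 po:n H, 7 li L, 8 ta: H.
Heavy syllables in the domain: 4, 5, 6, 8. The leftmost is syllable 4 (nud).
Primary stress: syllable 4 → ro.re.mo.ˈnud.no:.po:n.li.ta:.let.

4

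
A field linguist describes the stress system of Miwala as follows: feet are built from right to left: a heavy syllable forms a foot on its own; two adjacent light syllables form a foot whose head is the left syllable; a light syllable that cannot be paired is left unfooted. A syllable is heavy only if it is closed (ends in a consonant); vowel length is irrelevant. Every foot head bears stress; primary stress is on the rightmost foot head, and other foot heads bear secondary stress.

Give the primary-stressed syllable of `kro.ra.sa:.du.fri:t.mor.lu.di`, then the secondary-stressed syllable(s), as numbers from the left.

Weights: 1 kro L, 2 ra L, 3 sa: L, 4 du L, 5 fri:t H, 6 mor H, 7 lu L, 8 di L.
Parse right to left (heavy = foot alone; LL = one foot; stranded L unfooted): (ˈkro.ra) (ˈsa:.du) (ˈfri:t) (ˈmor) (ˈlu.di).
Foot heads: 1, 3, 5, 6, 7.
Primary stress on the rightmost head = syllable 7.
Secondary stress on 1, 3, 5, 6: ˌkro.ra.ˌsa:.du.ˌfri:t.ˌmor.ˈlu.di.

primary 7, secondary 1, 3, 5, 6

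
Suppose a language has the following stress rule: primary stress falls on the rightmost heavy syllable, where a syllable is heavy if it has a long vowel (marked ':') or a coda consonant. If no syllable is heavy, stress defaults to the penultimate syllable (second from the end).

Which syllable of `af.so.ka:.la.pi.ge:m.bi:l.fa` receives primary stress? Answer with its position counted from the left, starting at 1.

7

Weights: 1 af H, 2 so L, 3 ka: H, 4 la L, 5 pi L, 6 ge:m H, 7 bi:l H, 8 fa L.
Heavy syllables in the domain: 1, 3, 6, 7. The rightmost is syllable 7 (bi:l).
Primary stress: syllable 7 → af.so.ka:.la.pi.ge:m.ˈbi:l.fa.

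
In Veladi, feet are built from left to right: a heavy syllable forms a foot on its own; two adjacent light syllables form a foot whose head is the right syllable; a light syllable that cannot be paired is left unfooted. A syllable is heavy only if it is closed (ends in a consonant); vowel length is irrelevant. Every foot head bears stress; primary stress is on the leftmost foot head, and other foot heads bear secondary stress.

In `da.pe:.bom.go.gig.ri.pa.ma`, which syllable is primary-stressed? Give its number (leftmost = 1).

Weights: 1 da L, 2 pe: L, 3 bom H, 4 go L, 5 gig H, 6 ri L, 7 pa L, 8 ma L.
Parse left to right (heavy = foot alone; LL = one foot; stranded L unfooted): (da.ˈpe:) (ˈbom) go (ˈgig) (ri.ˈpa) ma.
Foot heads: 2, 3, 5, 7.
Primary stress on the leftmost head = syllable 2.
Primary stress: syllable 2 → da.ˈpe:.bom.go.gig.ri.pa.ma.

2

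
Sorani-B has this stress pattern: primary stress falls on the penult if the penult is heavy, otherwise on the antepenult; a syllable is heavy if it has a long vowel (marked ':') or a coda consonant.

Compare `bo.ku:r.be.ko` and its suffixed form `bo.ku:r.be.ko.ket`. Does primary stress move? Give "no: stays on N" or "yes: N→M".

Base `bo.ku:r.be.ko` (4 syllables):
  Weights: 2 ku:r H, 3 be L, 4 ko L.
  The penult (syllable 3, be) is light, so stress falls on the antepenult (syllable 2, ku:r).
  → primary stress on syllable 2.
Suffixed `bo.ku:r.be.ko.ket` (5 syllables):
  Weights: 3 be L, 4 ko L, 5 ket H.
  The penult (syllable 4, ko) is light, so stress falls on the antepenult (syllable 3, be).
  → primary stress on syllable 3.

yes: 2→3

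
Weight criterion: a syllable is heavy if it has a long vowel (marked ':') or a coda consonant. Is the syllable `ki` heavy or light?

`ki`: short vowel, open (no coda). Short vowel, open → light.

light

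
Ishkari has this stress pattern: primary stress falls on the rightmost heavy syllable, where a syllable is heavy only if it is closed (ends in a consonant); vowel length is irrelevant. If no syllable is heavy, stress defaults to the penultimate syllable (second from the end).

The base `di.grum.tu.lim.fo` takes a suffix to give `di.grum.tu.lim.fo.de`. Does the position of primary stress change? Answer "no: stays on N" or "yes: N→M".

Base `di.grum.tu.lim.fo` (5 syllables):
  Weights: 1 di L, 2 grum H, 3 tu L, 4 lim H, 5 fo L.
  Heavy syllables in the domain: 2, 4. The rightmost is syllable 4 (lim).
  → primary stress on syllable 4.
Suffixed `di.grum.tu.lim.fo.de` (6 syllables):
  Weights: 1 di L, 2 grum H, 3 tu L, 4 lim H, 5 fo L, 6 de L.
  Heavy syllables in the domain: 2, 4. The rightmost is syllable 4 (lim).
  → primary stress on syllable 4.

no: stays on 4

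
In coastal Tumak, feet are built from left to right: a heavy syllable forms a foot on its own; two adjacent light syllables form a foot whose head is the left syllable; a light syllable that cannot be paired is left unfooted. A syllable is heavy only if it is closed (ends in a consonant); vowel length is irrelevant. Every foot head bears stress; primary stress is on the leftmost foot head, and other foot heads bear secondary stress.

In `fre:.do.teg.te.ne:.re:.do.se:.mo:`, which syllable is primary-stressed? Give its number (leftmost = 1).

1

Weights: 1 fre: L, 2 do L, 3 teg H, 4 te L, 5 ne: L, 6 re: L, 7 do L, 8 se: L, 9 mo: L.
Parse left to right (heavy = foot alone; LL = one foot; stranded L unfooted): (ˈfre:.do) (ˈteg) (ˈte.ne:) (ˈre:.do) (ˈse:.mo:).
Foot heads: 1, 3, 4, 6, 8.
Primary stress on the leftmost head = syllable 1.
Primary stress: syllable 1 → ˈfre:.do.teg.te.ne:.re:.do.se:.mo:.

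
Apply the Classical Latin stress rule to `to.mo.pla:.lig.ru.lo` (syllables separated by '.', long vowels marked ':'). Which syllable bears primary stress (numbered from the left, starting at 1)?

Classical Latin: stress the penult if heavy (long vowel or closed), else the antepenult.
Weights: 4 lig H, 5 ru L, 6 lo L.
The penult (syllable 5, ru) is light, so stress falls on the antepenult (syllable 4, lig).
Stress on syllable 4: to.mo.pla:.ˈlig.ru.lo.

4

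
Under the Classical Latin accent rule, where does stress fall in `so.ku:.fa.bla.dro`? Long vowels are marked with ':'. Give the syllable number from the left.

Classical Latin: stress the penult if heavy (long vowel or closed), else the antepenult.
Weights: 3 fa L, 4 bla L, 5 dro L.
The penult (syllable 4, bla) is light, so stress falls on the antepenult (syllable 3, fa).
Stress on syllable 3: so.ku:.ˈfa.bla.dro.

3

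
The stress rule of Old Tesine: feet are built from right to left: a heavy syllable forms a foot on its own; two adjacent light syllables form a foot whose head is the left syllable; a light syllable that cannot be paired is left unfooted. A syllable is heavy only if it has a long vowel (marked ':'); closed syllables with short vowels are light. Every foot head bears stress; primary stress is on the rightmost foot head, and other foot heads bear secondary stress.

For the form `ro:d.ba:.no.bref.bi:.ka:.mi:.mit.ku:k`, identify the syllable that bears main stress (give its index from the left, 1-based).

9

Weights: 1 ro:d H, 2 ba: H, 3 no L, 4 bref L, 5 bi: H, 6 ka: H, 7 mi: H, 8 mit L, 9 ku:k H.
Parse right to left (heavy = foot alone; LL = one foot; stranded L unfooted): (ˈro:d) (ˈba:) (ˈno.bref) (ˈbi:) (ˈka:) (ˈmi:) mit (ˈku:k).
Foot heads: 1, 2, 3, 5, 6, 7, 9.
Primary stress on the rightmost head = syllable 9.
Primary stress: syllable 9 → ro:d.ba:.no.bref.bi:.ka:.mi:.mit.ˈku:k.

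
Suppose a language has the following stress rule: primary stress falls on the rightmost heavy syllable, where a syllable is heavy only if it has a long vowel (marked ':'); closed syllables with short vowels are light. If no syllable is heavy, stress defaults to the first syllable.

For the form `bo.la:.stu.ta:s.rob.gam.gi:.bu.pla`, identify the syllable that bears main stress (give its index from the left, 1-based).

7

Weights: 1 bo L, 2 la: H, 3 stu L, 4 ta:s H, 5 rob L, 6 gam L, 7 gi: H, 8 bu L, 9 pla L.
Heavy syllables in the domain: 2, 4, 7. The rightmost is syllable 7 (gi:).
Primary stress: syllable 7 → bo.la:.stu.ta:s.rob.gam.ˈgi:.bu.pla.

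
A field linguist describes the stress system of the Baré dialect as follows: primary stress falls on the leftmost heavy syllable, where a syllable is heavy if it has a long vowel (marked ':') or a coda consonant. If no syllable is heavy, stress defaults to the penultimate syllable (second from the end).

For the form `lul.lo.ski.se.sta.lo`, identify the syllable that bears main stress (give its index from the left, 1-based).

Weights: 1 lul H, 2 lo L, 3 ski L, 4 se L, 5 sta L, 6 lo L.
Heavy syllables in the domain: 1. The leftmost is syllable 1 (lul).
Primary stress: syllable 1 → ˈlul.lo.ski.se.sta.lo.

1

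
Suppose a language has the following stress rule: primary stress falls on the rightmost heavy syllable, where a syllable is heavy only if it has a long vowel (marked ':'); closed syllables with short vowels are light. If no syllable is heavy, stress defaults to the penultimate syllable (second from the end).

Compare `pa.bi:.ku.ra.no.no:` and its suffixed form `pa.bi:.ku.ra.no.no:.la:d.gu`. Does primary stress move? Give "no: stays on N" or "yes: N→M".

Base `pa.bi:.ku.ra.no.no:` (6 syllables):
  Weights: 1 pa L, 2 bi: H, 3 ku L, 4 ra L, 5 no L, 6 no: H.
  Heavy syllables in the domain: 2, 6. The rightmost is syllable 6 (no:).
  → primary stress on syllable 6.
Suffixed `pa.bi:.ku.ra.no.no:.la:d.gu` (8 syllables):
  Weights: 1 pa L, 2 bi: H, 3 ku L, 4 ra L, 5 no L, 6 no: H, 7 la:d H, 8 gu L.
  Heavy syllables in the domain: 2, 6, 7. The rightmost is syllable 7 (la:d).
  → primary stress on syllable 7.

yes: 6→7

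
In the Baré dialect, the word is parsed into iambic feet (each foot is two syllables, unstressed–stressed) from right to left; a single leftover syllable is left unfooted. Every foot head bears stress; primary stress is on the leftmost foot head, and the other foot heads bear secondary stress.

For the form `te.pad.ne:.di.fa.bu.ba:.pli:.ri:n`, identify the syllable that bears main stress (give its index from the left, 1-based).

Parse right to left into iambic (σˈσ) feet: te (pad.ˈne:) (di.ˈfa) (bu.ˈba:) (pli:.ˈri:n). Syllable 1 is left unfooted.
Foot heads (stressed positions): 3, 5, 7, 9.
End Rule Leftmost: primary stress on the leftmost head = syllable 3.
Primary stress: syllable 3 → te.pad.ˈne:.di.fa.bu.ba:.pli:.ri:n.

3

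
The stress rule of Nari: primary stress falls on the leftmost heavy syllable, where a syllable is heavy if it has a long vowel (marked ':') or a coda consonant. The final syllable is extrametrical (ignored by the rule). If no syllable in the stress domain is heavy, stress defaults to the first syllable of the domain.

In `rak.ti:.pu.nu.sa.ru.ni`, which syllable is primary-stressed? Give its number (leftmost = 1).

The final syllable (7, ni) is extrametrical; the stress domain is syllables 1–6.
Weights: 1 rak H, 2 ti: H, 3 pu L, 4 nu L, 5 sa L, 6 ru L.
Heavy syllables in the domain: 1, 2. The leftmost is syllable 1 (rak).
Primary stress: syllable 1 → ˈrak.ti:.pu.nu.sa.ru.ni.

1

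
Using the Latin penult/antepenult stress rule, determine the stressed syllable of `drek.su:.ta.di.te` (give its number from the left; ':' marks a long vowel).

3

Classical Latin: stress the penult if heavy (long vowel or closed), else the antepenult.
Weights: 3 ta L, 4 di L, 5 te L.
The penult (syllable 4, di) is light, so stress falls on the antepenult (syllable 3, ta).
Stress on syllable 3: drek.su:.ˈta.di.te.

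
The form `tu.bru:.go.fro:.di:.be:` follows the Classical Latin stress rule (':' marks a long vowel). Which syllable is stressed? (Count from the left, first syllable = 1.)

Classical Latin: stress the penult if heavy (long vowel or closed), else the antepenult.
Weights: 4 fro: H, 5 di: H, 6 be: H.
The penult (syllable 5, di:) is heavy, so it takes stress.
Stress on syllable 5: tu.bru:.go.fro:.ˈdi:.be:.

5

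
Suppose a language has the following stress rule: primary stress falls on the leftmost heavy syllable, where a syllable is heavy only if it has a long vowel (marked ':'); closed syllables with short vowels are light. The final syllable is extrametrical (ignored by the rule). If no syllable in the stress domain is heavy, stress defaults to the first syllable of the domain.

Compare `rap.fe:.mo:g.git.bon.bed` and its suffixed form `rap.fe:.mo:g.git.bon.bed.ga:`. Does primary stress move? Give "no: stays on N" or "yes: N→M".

no: stays on 2

Base `rap.fe:.mo:g.git.bon.bed` (6 syllables):
  The final syllable (6, bed) is extrametrical; the stress domain is syllables 1–5.
  Weights: 1 rap L, 2 fe: H, 3 mo:g H, 4 git L, 5 bon L.
  Heavy syllables in the domain: 2, 3. The leftmost is syllable 2 (fe:).
  → primary stress on syllable 2.
Suffixed `rap.fe:.mo:g.git.bon.bed.ga:` (7 syllables):
  The final syllable (7, ga:) is extrametrical; the stress domain is syllables 1–6.
  Weights: 1 rap L, 2 fe: H, 3 mo:g H, 4 git L, 5 bon L, 6 bed L.
  Heavy syllables in the domain: 2, 3. The leftmost is syllable 2 (fe:).
  → primary stress on syllable 2.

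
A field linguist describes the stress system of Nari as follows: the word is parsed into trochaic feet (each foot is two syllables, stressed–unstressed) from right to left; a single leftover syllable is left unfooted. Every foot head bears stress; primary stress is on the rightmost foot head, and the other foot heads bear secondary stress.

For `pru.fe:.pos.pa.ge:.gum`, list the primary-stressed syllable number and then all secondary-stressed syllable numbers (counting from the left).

Parse right to left into trochaic (ˈσσ) feet: (ˈpru.fe:) (ˈpos.pa) (ˈge:.gum).
Foot heads (stressed positions): 1, 3, 5.
End Rule Rightmost: primary stress on the rightmost head = syllable 5.
Secondary stress on 1, 3: ˌpru.fe:.ˌpos.pa.ˈge:.gum.

primary 5, secondary 1, 3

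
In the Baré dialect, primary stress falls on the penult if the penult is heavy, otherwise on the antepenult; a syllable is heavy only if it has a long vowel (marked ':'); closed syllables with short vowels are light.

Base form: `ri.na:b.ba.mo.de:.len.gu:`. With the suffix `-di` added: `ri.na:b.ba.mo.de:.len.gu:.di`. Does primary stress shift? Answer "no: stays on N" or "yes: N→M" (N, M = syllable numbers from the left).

Base `ri.na:b.ba.mo.de:.len.gu:` (7 syllables):
  Weights: 5 de: H, 6 len L, 7 gu: H.
  The penult (syllable 6, len) is light, so stress falls on the antepenult (syllable 5, de:).
  → primary stress on syllable 5.
Suffixed `ri.na:b.ba.mo.de:.len.gu:.di` (8 syllables):
  Weights: 6 len L, 7 gu: H, 8 di L.
  The penult (syllable 7, gu:) is heavy, so it takes stress.
  → primary stress on syllable 7.

yes: 5→7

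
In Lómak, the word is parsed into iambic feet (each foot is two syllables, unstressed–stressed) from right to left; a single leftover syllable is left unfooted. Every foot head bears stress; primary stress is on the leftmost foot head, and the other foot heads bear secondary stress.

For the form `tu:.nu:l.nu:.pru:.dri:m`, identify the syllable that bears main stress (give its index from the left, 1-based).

3

Parse right to left into iambic (σˈσ) feet: tu: (nu:l.ˈnu:) (pru:.ˈdri:m). Syllable 1 is left unfooted.
Foot heads (stressed positions): 3, 5.
End Rule Leftmost: primary stress on the leftmost head = syllable 3.
Primary stress: syllable 3 → tu:.nu:l.ˈnu:.pru:.dri:m.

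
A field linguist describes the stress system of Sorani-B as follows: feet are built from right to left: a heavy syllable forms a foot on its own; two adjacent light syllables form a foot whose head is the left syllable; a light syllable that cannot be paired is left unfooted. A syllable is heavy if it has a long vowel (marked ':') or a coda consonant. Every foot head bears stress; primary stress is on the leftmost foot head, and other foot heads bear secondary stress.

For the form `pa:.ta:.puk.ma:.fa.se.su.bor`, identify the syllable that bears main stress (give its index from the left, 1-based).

Weights: 1 pa: H, 2 ta: H, 3 puk H, 4 ma: H, 5 fa L, 6 se L, 7 su L, 8 bor H.
Parse right to left (heavy = foot alone; LL = one foot; stranded L unfooted): (ˈpa:) (ˈta:) (ˈpuk) (ˈma:) fa (ˈse.su) (ˈbor).
Foot heads: 1, 2, 3, 4, 6, 8.
Primary stress on the leftmost head = syllable 1.
Primary stress: syllable 1 → ˈpa:.ta:.puk.ma:.fa.se.su.bor.

1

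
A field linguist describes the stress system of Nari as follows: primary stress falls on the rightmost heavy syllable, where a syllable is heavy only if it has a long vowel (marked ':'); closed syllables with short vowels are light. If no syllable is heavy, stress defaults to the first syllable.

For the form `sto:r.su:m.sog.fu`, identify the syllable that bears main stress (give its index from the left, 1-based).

2

Weights: 1 sto:r H, 2 su:m H, 3 sog L, 4 fu L.
Heavy syllables in the domain: 1, 2. The rightmost is syllable 2 (su:m).
Primary stress: syllable 2 → sto:r.ˈsu:m.sog.fu.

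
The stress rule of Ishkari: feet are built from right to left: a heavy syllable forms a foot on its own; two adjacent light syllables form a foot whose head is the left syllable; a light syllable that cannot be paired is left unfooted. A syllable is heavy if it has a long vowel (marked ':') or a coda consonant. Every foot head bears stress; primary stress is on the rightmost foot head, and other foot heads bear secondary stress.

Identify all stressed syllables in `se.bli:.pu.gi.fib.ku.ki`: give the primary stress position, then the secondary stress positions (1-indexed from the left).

Weights: 1 se L, 2 bli: H, 3 pu L, 4 gi L, 5 fib H, 6 ku L, 7 ki L.
Parse right to left (heavy = foot alone; LL = one foot; stranded L unfooted): se (ˈbli:) (ˈpu.gi) (ˈfib) (ˈku.ki).
Foot heads: 2, 3, 5, 6.
Primary stress on the rightmost head = syllable 6.
Secondary stress on 2, 3, 5: se.ˌbli:.ˌpu.gi.ˌfib.ˈku.ki.

primary 6, secondary 2, 3, 5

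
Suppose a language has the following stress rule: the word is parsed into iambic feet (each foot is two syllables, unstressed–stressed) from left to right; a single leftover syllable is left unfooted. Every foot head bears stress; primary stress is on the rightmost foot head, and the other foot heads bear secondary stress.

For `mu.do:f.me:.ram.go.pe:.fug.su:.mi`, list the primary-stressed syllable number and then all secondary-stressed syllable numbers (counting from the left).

Parse left to right into iambic (σˈσ) feet: (mu.ˈdo:f) (me:.ˈram) (go.ˈpe:) (fug.ˈsu:) mi. Syllable 9 is left unfooted.
Foot heads (stressed positions): 2, 4, 6, 8.
End Rule Rightmost: primary stress on the rightmost head = syllable 8.
Secondary stress on 2, 4, 6: mu.ˌdo:f.me:.ˌram.go.ˌpe:.fug.ˈsu:.mi.

primary 8, secondary 2, 4, 6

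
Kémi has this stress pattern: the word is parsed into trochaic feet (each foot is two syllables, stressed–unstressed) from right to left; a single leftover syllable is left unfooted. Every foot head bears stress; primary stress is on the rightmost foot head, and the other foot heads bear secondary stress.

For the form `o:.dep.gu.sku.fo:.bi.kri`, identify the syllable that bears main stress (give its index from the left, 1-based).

Parse right to left into trochaic (ˈσσ) feet: o: (ˈdep.gu) (ˈsku.fo:) (ˈbi.kri). Syllable 1 is left unfooted.
Foot heads (stressed positions): 2, 4, 6.
End Rule Rightmost: primary stress on the rightmost head = syllable 6.
Primary stress: syllable 6 → o:.dep.gu.sku.fo:.ˈbi.kri.

6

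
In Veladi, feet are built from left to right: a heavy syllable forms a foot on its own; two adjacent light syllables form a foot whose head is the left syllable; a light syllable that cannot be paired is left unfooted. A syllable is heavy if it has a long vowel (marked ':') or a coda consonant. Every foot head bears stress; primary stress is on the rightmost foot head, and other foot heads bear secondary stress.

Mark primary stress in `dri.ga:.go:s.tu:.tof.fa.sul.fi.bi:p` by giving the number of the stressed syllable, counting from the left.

9

Weights: 1 dri L, 2 ga: H, 3 go:s H, 4 tu: H, 5 tof H, 6 fa L, 7 sul H, 8 fi L, 9 bi:p H.
Parse left to right (heavy = foot alone; LL = one foot; stranded L unfooted): dri (ˈga:) (ˈgo:s) (ˈtu:) (ˈtof) fa (ˈsul) fi (ˈbi:p).
Foot heads: 2, 3, 4, 5, 7, 9.
Primary stress on the rightmost head = syllable 9.
Primary stress: syllable 9 → dri.ga:.go:s.tu:.tof.fa.sul.fi.ˈbi:p.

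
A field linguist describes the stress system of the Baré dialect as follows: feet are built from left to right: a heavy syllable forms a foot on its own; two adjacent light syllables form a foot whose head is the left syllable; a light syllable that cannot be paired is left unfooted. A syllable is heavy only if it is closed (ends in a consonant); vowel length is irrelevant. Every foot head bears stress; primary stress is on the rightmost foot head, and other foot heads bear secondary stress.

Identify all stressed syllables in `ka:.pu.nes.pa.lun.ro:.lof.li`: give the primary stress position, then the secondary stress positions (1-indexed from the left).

Weights: 1 ka: L, 2 pu L, 3 nes H, 4 pa L, 5 lun H, 6 ro: L, 7 lof H, 8 li L.
Parse left to right (heavy = foot alone; LL = one foot; stranded L unfooted): (ˈka:.pu) (ˈnes) pa (ˈlun) ro: (ˈlof) li.
Foot heads: 1, 3, 5, 7.
Primary stress on the rightmost head = syllable 7.
Secondary stress on 1, 3, 5: ˌka:.pu.ˌnes.pa.ˌlun.ro:.ˈlof.li.

primary 7, secondary 1, 3, 5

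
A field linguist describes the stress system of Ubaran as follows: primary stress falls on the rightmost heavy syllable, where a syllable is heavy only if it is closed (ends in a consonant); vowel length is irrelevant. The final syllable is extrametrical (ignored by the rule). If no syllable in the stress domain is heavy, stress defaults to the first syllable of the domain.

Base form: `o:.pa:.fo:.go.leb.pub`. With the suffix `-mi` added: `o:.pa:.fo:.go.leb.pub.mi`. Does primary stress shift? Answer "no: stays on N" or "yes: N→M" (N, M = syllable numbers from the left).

yes: 5→6

Base `o:.pa:.fo:.go.leb.pub` (6 syllables):
  The final syllable (6, pub) is extrametrical; the stress domain is syllables 1–5.
  Weights: 1 o: L, 2 pa: L, 3 fo: L, 4 go L, 5 leb H.
  Heavy syllables in the domain: 5. The rightmost is syllable 5 (leb).
  → primary stress on syllable 5.
Suffixed `o:.pa:.fo:.go.leb.pub.mi` (7 syllables):
  The final syllable (7, mi) is extrametrical; the stress domain is syllables 1–6.
  Weights: 1 o: L, 2 pa: L, 3 fo: L, 4 go L, 5 leb H, 6 pub H.
  Heavy syllables in the domain: 5, 6. The rightmost is syllable 6 (pub).
  → primary stress on syllable 6.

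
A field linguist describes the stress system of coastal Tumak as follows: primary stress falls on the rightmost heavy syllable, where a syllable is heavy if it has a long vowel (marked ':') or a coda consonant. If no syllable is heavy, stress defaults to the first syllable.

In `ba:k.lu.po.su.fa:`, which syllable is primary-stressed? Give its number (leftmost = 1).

5

Weights: 1 ba:k H, 2 lu L, 3 po L, 4 su L, 5 fa: H.
Heavy syllables in the domain: 1, 5. The rightmost is syllable 5 (fa:).
Primary stress: syllable 5 → ba:k.lu.po.su.ˈfa:.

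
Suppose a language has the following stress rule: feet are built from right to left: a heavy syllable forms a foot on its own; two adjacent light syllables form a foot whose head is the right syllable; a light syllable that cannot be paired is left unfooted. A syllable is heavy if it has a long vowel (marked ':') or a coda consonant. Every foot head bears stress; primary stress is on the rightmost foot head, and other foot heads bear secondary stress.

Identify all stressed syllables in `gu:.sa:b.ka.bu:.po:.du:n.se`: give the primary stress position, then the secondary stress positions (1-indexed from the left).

Weights: 1 gu: H, 2 sa:b H, 3 ka L, 4 bu: H, 5 po: H, 6 du:n H, 7 se L.
Parse right to left (heavy = foot alone; LL = one foot; stranded L unfooted): (ˈgu:) (ˈsa:b) ka (ˈbu:) (ˈpo:) (ˈdu:n) se.
Foot heads: 1, 2, 4, 5, 6.
Primary stress on the rightmost head = syllable 6.
Secondary stress on 1, 2, 4, 5: ˌgu:.ˌsa:b.ka.ˌbu:.ˌpo:.ˈdu:n.se.

primary 6, secondary 1, 2, 4, 5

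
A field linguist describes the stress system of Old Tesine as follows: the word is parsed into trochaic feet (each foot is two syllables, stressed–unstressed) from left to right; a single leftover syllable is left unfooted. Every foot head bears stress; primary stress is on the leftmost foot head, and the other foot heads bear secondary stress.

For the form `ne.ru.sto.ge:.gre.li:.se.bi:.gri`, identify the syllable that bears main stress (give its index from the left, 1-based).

Parse left to right into trochaic (ˈσσ) feet: (ˈne.ru) (ˈsto.ge:) (ˈgre.li:) (ˈse.bi:) gri. Syllable 9 is left unfooted.
Foot heads (stressed positions): 1, 3, 5, 7.
End Rule Leftmost: primary stress on the leftmost head = syllable 1.
Primary stress: syllable 1 → ˈne.ru.sto.ge:.gre.li:.se.bi:.gri.

1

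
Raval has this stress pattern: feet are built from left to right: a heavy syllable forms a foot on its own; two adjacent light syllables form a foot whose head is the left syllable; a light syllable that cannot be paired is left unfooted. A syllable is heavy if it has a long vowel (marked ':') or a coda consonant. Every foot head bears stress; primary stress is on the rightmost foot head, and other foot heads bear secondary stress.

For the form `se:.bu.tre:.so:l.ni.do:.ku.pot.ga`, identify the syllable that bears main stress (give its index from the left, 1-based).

8

Weights: 1 se: H, 2 bu L, 3 tre: H, 4 so:l H, 5 ni L, 6 do: H, 7 ku L, 8 pot H, 9 ga L.
Parse left to right (heavy = foot alone; LL = one foot; stranded L unfooted): (ˈse:) bu (ˈtre:) (ˈso:l) ni (ˈdo:) ku (ˈpot) ga.
Foot heads: 1, 3, 4, 6, 8.
Primary stress on the rightmost head = syllable 8.
Primary stress: syllable 8 → se:.bu.tre:.so:l.ni.do:.ku.ˈpot.ga.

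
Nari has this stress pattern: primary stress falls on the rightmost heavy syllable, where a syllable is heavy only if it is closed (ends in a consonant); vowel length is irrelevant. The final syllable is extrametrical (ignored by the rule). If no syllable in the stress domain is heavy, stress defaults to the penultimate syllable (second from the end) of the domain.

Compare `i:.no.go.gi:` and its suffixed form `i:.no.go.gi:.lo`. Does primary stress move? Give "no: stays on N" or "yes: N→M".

Base `i:.no.go.gi:` (4 syllables):
  The final syllable (4, gi:) is extrametrical; the stress domain is syllables 1–3.
  Weights: 1 i: L, 2 no L, 3 go L.
  No heavy syllable in the domain; default to the penultimate syllable (second from the end) of the domain = syllable 2.
  → primary stress on syllable 2.
Suffixed `i:.no.go.gi:.lo` (5 syllables):
  The final syllable (5, lo) is extrametrical; the stress domain is syllables 1–4.
  Weights: 1 i: L, 2 no L, 3 go L, 4 gi: L.
  No heavy syllable in the domain; default to the penultimate syllable (second from the end) of the domain = syllable 3.
  → primary stress on syllable 3.

yes: 2→3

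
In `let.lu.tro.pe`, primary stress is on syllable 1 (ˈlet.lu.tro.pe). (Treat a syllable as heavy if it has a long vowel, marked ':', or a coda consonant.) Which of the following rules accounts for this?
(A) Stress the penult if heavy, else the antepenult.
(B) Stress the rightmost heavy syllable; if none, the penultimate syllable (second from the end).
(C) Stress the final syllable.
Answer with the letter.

Rule A → syllable 2 (observed: 1).
Rule B → syllable 1 ✓.
Rule C → syllable 4 (observed: 1).

B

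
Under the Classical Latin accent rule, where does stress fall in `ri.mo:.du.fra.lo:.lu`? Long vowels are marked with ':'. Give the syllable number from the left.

5

Classical Latin: stress the penult if heavy (long vowel or closed), else the antepenult.
Weights: 4 fra L, 5 lo: H, 6 lu L.
The penult (syllable 5, lo:) is heavy, so it takes stress.
Stress on syllable 5: ri.mo:.du.fra.ˈlo:.lu.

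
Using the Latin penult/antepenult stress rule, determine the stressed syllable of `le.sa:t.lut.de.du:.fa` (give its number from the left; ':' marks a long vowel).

5

Classical Latin: stress the penult if heavy (long vowel or closed), else the antepenult.
Weights: 4 de L, 5 du: H, 6 fa L.
The penult (syllable 5, du:) is heavy, so it takes stress.
Stress on syllable 5: le.sa:t.lut.de.ˈdu:.fa.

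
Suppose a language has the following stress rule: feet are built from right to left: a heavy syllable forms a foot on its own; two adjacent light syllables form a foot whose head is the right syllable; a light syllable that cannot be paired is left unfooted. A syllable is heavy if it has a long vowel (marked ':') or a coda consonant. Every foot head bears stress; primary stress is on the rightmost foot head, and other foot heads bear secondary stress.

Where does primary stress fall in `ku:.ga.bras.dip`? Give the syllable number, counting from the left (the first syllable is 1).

4

Weights: 1 ku: H, 2 ga L, 3 bras H, 4 dip H.
Parse right to left (heavy = foot alone; LL = one foot; stranded L unfooted): (ˈku:) ga (ˈbras) (ˈdip).
Foot heads: 1, 3, 4.
Primary stress on the rightmost head = syllable 4.
Primary stress: syllable 4 → ku:.ga.bras.ˈdip.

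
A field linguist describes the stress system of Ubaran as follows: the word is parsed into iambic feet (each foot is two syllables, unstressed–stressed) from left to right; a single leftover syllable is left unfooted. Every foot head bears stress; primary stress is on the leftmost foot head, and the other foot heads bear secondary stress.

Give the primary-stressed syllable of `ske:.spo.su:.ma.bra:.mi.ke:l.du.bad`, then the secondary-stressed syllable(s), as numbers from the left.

Parse left to right into iambic (σˈσ) feet: (ske:.ˈspo) (su:.ˈma) (bra:.ˈmi) (ke:l.ˈdu) bad. Syllable 9 is left unfooted.
Foot heads (stressed positions): 2, 4, 6, 8.
End Rule Leftmost: primary stress on the leftmost head = syllable 2.
Secondary stress on 4, 6, 8: ske:.ˈspo.su:.ˌma.bra:.ˌmi.ke:l.ˌdu.bad.

primary 2, secondary 4, 6, 8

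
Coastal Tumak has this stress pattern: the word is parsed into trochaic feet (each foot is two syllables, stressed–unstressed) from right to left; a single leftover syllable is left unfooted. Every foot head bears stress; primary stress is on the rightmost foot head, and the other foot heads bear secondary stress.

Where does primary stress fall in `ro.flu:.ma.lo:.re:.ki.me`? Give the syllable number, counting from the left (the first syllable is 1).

Parse right to left into trochaic (ˈσσ) feet: ro (ˈflu:.ma) (ˈlo:.re:) (ˈki.me). Syllable 1 is left unfooted.
Foot heads (stressed positions): 2, 4, 6.
End Rule Rightmost: primary stress on the rightmost head = syllable 6.
Primary stress: syllable 6 → ro.flu:.ma.lo:.re:.ˈki.me.

6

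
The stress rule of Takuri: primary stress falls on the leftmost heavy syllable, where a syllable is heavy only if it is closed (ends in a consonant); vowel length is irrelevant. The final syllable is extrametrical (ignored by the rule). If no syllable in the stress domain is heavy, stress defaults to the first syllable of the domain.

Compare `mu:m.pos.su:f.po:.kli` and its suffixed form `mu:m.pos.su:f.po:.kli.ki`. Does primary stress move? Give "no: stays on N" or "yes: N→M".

no: stays on 1

Base `mu:m.pos.su:f.po:.kli` (5 syllables):
  The final syllable (5, kli) is extrametrical; the stress domain is syllables 1–4.
  Weights: 1 mu:m H, 2 pos H, 3 su:f H, 4 po: L.
  Heavy syllables in the domain: 1, 2, 3. The leftmost is syllable 1 (mu:m).
  → primary stress on syllable 1.
Suffixed `mu:m.pos.su:f.po:.kli.ki` (6 syllables):
  The final syllable (6, ki) is extrametrical; the stress domain is syllables 1–5.
  Weights: 1 mu:m H, 2 pos H, 3 su:f H, 4 po: L, 5 kli L.
  Heavy syllables in the domain: 1, 2, 3. The leftmost is syllable 1 (mu:m).
  → primary stress on syllable 1.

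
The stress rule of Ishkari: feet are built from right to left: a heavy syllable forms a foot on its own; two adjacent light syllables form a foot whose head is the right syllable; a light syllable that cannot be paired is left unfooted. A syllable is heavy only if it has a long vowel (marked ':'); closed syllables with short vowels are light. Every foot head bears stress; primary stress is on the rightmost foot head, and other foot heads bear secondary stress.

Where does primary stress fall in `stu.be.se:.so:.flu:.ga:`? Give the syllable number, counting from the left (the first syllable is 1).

6

Weights: 1 stu L, 2 be L, 3 se: H, 4 so: H, 5 flu: H, 6 ga: H.
Parse right to left (heavy = foot alone; LL = one foot; stranded L unfooted): (stu.ˈbe) (ˈse:) (ˈso:) (ˈflu:) (ˈga:).
Foot heads: 2, 3, 4, 5, 6.
Primary stress on the rightmost head = syllable 6.
Primary stress: syllable 6 → stu.be.se:.so:.flu:.ˈga:.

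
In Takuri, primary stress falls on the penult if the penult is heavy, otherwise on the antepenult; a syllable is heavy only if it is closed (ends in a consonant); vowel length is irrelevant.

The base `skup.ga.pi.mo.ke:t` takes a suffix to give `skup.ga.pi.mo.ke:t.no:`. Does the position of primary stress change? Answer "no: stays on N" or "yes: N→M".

Base `skup.ga.pi.mo.ke:t` (5 syllables):
  Weights: 3 pi L, 4 mo L, 5 ke:t H.
  The penult (syllable 4, mo) is light, so stress falls on the antepenult (syllable 3, pi).
  → primary stress on syllable 3.
Suffixed `skup.ga.pi.mo.ke:t.no:` (6 syllables):
  Weights: 4 mo L, 5 ke:t H, 6 no: L.
  The penult (syllable 5, ke:t) is heavy, so it takes stress.
  → primary stress on syllable 5.

yes: 3→5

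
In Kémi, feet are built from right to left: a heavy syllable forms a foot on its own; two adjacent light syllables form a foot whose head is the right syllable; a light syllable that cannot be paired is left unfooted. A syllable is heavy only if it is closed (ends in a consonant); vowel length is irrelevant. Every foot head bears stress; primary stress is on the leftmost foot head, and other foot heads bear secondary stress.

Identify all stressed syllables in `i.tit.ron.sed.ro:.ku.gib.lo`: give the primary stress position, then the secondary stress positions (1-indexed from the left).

primary 2, secondary 3, 4, 6, 7

Weights: 1 i L, 2 tit H, 3 ron H, 4 sed H, 5 ro: L, 6 ku L, 7 gib H, 8 lo L.
Parse right to left (heavy = foot alone; LL = one foot; stranded L unfooted): i (ˈtit) (ˈron) (ˈsed) (ro:.ˈku) (ˈgib) lo.
Foot heads: 2, 3, 4, 6, 7.
Primary stress on the leftmost head = syllable 2.
Secondary stress on 3, 4, 6, 7: i.ˈtit.ˌron.ˌsed.ro:.ˌku.ˌgib.lo.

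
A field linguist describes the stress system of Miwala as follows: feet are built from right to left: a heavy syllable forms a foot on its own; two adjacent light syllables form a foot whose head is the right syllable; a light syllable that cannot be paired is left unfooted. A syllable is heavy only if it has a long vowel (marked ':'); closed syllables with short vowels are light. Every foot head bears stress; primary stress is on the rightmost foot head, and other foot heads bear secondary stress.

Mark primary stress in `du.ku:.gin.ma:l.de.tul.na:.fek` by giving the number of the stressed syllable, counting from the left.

7

Weights: 1 du L, 2 ku: H, 3 gin L, 4 ma:l H, 5 de L, 6 tul L, 7 na: H, 8 fek L.
Parse right to left (heavy = foot alone; LL = one foot; stranded L unfooted): du (ˈku:) gin (ˈma:l) (de.ˈtul) (ˈna:) fek.
Foot heads: 2, 4, 6, 7.
Primary stress on the rightmost head = syllable 7.
Primary stress: syllable 7 → du.ku:.gin.ma:l.de.tul.ˈna:.fek.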